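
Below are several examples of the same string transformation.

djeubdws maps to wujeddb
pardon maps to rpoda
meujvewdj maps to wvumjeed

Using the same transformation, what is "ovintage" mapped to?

Rule — delete the last character, then sort the characters into reverse alphabetical order.
For "ovintage", step one produces "ovintag"; step two turns that into "vtoniga".

vtoniga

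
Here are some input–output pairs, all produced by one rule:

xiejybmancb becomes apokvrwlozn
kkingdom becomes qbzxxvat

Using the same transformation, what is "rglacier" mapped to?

The transformation: move the last 3 characters to the front (rotate right by 3), then shift every letter 13 places forward in the alphabet (wrapping around) — i.e. ROT13.
Applying both steps to "rglacier": "ierrglac", then "vreetynp".

vreetynp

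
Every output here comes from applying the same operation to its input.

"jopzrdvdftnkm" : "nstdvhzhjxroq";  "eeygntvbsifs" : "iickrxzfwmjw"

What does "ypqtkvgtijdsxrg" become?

Each output is the input with this applied: shift every letter 4 places forward in the alphabet (wrapping around).
"ypqtkvgtijdsxrg" → "ctuxozkxmnhwbvk".

ctuxozkxmnhwbvk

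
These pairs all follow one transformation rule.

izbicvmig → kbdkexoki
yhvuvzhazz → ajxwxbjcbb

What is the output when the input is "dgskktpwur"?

fiummvrywt

The pattern: shift every letter 2 places forward in the alphabet (wrapping around).
For "dgskktpwur" the result is "fiummvrywt".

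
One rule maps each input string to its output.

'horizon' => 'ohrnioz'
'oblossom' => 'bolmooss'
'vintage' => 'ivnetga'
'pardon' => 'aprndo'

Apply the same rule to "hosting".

Looking at the pairs, the operation is to move the first character to the end, then take characters alternately from the front and the back (1st, last, 2nd, 2nd-last, ...).
For "hosting" the result is "ohsgtni".

ohsgtni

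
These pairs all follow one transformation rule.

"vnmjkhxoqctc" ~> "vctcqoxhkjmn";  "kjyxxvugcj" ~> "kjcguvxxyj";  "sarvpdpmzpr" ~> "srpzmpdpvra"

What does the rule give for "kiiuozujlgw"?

What's happening: reverse the string, then move the last character to the front.
On "kiiuozujlgw" that produces "kwgljuzouii".

kwgljuzouii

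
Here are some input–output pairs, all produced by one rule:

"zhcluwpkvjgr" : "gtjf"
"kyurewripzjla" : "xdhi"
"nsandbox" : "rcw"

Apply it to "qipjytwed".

The rule is to keep one character in every 3, starting at position 2 (positions 2nd, 5th, 8th, ...), then shift every letter 1 place backward in the alphabet (wrapping around).
"qipjytwed" → "iye" → "hxd".

hxd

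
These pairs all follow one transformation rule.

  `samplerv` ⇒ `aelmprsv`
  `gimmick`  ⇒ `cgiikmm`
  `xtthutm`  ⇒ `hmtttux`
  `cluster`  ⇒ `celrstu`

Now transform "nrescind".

cdeinnrs

The transformation: sort the characters into alphabetical order.
For "nrescind" the result is "cdeinnrs".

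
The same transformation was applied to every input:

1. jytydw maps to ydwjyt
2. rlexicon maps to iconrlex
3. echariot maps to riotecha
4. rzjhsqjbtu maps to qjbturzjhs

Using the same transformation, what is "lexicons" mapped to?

conslexi

Rule — swap the front and back halves of the string.
Applying that to "lexicons" gives "conslexi".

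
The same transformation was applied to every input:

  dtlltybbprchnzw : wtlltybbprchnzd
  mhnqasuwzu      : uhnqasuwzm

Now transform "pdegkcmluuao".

odegkcmluuap

In each case the input is transformed by: swap the first and last characters.
For "pdegkcmluuao" the result is "odegkcmluuap".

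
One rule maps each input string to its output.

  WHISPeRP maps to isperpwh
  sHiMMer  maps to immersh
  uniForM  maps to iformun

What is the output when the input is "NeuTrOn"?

utronne

The transformation: move the first 2 characters to the end (rotate left by 2), then convert every letter to lowercase.
On "NeuTrOn": the first step gives "uTrOnNe", and the second then gives "utronne".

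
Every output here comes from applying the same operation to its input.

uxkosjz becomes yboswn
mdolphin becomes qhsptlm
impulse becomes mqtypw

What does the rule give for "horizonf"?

Rule — delete the last character, then shift every letter 4 places forward in the alphabet (wrapping around).
For "horizonf", step one produces "horizon"; step two turns that into "lsvmdsr".
(Check on "uxkosjz": → "uxkosj" → "yboswn" ✓)

lsvmdsr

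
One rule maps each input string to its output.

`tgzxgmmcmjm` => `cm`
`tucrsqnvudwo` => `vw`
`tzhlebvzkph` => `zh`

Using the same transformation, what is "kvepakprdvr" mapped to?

rr

The rule is to keep one character in every 3, starting at position 2 (positions 2nd, 5th, 8th, ...), then keep only the last 2 characters.
Applying both steps to "kvepakprdvr": "varr", then "rr".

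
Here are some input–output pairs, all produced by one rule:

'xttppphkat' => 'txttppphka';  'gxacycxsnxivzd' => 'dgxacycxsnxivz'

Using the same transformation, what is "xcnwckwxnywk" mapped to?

In each case the input is transformed by: move the last character to the front.
"xcnwckwxnywk" → "kxcnwckwxnyw".

kxcnwckwxnyw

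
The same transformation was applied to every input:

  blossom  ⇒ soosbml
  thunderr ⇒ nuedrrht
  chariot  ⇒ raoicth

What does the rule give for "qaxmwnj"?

The transformation: move the first 2 characters to the end (rotate left by 2), then swap each adjacent pair of characters (1↔2, 3↔4, ...).
For "qaxmwnj", step one produces "xmwnjqa"; step two turns that into "mxnwqja".
(Check on "thunderr": → "underrth" → "nuedrrht" ✓)

mxnwqja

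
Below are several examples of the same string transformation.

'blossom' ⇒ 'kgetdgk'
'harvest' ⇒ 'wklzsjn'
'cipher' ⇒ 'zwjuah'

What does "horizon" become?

The rule is to shift every letter 8 places backward in the alphabet (wrapping around), then move the last 3 characters to the front (rotate right by 3).
Starting from "horizon": after the first operation, "zgjargf"; after the second, "rgfzgja".

rgfzgja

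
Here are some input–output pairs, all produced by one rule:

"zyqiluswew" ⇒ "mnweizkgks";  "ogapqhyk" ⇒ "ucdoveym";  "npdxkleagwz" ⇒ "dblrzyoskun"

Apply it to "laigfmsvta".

ozuwatjgoh

Each output is the input with this applied: shift every letter 12 places backward in the alphabet (wrapping around), then swap each adjacent pair of characters (1↔2, 3↔4, ...).
On "laigfmsvta": the first step gives "zowutagjho", and the second then gives "ozuwatjgoh".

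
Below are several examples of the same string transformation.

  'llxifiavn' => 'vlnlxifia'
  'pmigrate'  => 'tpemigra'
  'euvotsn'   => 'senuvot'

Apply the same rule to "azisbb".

The pattern: swap the first and last characters, then move the last 2 characters to the front (rotate right by 2).
"azisbb" → "bzisba" → "babzis".

babzis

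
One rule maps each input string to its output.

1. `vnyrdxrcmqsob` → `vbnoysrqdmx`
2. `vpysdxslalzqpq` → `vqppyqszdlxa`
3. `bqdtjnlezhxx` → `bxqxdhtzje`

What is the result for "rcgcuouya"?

The pattern: take characters alternately from the front and the back (1st, last, 2nd, 2nd-last, ...), then delete the last 2 characters.
Working it through for "rcgcuouya": intermediate "racygucou", final "racyguc".

racyguc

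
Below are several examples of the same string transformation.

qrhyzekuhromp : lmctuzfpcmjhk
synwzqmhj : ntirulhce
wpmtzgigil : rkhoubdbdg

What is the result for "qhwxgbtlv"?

lcrsbwogq

The rule is to shift every letter 5 places backward in the alphabet (wrapping around).
So "qhwxgbtlv" becomes "lcrsbwogq".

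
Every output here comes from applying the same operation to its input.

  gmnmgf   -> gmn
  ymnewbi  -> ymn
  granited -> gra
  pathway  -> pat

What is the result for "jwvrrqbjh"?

jwv

What's happening: keep only the first 3 characters.
"jwvrrqbjh" → "jwv".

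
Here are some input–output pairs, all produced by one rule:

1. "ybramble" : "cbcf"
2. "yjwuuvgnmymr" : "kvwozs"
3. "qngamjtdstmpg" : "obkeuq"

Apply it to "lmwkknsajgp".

nlobh

The rule is to shift every letter 1 place forward in the alphabet (wrapping around), then keep every other character starting from the second (positions 2nd, 4th, 6th, ...).
For "lmwkknsajgp", step one produces "mnxllotbkhq"; step two turns that into "nlobh".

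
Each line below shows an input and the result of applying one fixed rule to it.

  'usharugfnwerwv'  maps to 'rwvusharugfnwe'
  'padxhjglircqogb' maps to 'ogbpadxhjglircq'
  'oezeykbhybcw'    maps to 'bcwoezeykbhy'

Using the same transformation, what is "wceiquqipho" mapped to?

phowceiquqi

What's happening: move the last 3 characters to the front (rotate right by 3).
So "wceiquqipho" becomes "phowceiquqi".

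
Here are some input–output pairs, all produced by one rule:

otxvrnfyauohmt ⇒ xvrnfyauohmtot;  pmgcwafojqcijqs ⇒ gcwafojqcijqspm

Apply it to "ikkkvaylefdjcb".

kkvaylefdjcbik

Each output is the input with this applied: move the first 2 characters to the end (rotate left by 2).
Doing the same to "ikkkvaylefdjcb": "kkvaylefdjcbik".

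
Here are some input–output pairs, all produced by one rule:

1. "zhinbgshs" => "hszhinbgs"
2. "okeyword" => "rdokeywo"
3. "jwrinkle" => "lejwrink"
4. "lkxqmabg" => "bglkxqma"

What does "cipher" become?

erciph

In each case the input is transformed by: move the last 2 characters to the front (rotate right by 2).
Doing the same to "cipher": "erciph".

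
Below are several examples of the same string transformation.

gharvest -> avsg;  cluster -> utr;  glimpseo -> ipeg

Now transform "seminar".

mnr

The rule is to move the first character to the end, then keep every other character starting from the second (positions 2nd, 4th, 6th, ...).
Starting from "seminar": after the first operation, "eminars"; after the second, "mnr".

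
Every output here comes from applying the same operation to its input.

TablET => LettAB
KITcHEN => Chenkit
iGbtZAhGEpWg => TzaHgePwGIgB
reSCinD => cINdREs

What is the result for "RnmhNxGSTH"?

HnXgsthrNM

Rule — flip the case of every letter, then move the first 3 characters to the end (rotate left by 3).
Applying both steps to "RnmhNxGSTH": "rNMHnXgsth", then "HnXgsthrNM".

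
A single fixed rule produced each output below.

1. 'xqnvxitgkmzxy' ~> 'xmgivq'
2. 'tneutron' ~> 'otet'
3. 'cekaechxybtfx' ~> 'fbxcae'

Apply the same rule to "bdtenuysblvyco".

cvbyntb

In each case the input is transformed by: reverse the string, then keep every other character starting from the second (positions 2nd, 4th, 6th, ...).
Working it through for "bdtenuysblvyco": intermediate "ocyvlbsyunetdb", final "cvbyntb".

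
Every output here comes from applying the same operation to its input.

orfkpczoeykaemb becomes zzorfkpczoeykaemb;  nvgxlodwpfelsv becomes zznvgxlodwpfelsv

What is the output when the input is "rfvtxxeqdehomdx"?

The pattern: prepend "zz".
Doing the same to "rfvtxxeqdehomdx": "zzrfvtxxeqdehomdx".

zzrfvtxxeqdehomdx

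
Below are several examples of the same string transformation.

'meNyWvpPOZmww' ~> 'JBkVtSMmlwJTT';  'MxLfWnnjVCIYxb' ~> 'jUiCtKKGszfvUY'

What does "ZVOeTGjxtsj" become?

Rule — shift every letter 3 places backward in the alphabet (wrapping around), then flip the case of every letter.
Starting from "ZVOeTGjxtsj": after the first operation, "WSLbQDguqpg"; after the second, "wslBqdGUQPG".

wslBqdGUQPG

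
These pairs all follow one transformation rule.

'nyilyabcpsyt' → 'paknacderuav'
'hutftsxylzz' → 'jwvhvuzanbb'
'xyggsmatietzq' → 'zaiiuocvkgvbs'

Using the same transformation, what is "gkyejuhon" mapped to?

The transformation: shift every letter 2 places forward in the alphabet (wrapping around).
For "gkyejuhon" the result is "imaglwjqp".

imaglwjqp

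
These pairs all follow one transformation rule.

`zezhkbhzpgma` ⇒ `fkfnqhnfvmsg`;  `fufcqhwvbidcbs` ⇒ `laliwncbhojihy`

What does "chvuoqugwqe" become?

What's happening: shift every letter 6 places forward in the alphabet (wrapping around).
For "chvuoqugwqe" the result is "inbauwamcwk".

inbauwamcwk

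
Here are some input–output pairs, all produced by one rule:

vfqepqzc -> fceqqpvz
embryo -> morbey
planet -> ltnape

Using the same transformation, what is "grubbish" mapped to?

The transformation: swap the first and last characters, then swap each adjacent pair of characters (1↔2, 3↔4, ...).
On "grubbish": the first step gives "hrubbisg", and the second then gives "rhbuibgs".

rhbuibgs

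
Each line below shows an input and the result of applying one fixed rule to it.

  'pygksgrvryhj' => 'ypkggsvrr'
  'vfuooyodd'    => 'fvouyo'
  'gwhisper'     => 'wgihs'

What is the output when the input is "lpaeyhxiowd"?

Rule — delete the last 3 characters, then swap each adjacent pair of characters (1↔2, 3↔4, ...).
On "lpaeyhxiowd": the first step gives "lpaeyhxi", and the second then gives "pleahyix".

pleahyix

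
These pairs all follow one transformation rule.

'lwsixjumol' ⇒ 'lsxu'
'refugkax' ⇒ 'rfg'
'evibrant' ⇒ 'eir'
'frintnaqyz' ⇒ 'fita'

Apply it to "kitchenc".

In each case the input is transformed by: delete the last 3 characters, then keep every other character starting from the first (positions 1st, 3rd, 5th, ...).
"kitchenc" → "kitch" → "kth".

kth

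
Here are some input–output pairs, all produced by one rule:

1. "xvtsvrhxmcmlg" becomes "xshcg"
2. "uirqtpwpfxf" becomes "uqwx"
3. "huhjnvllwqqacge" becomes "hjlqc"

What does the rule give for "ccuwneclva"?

cwca

The pattern: keep one character in every 3, starting at position 1 (positions 1st, 4th, 7th, ...).
Doing the same to "ccuwneclva": "cwca".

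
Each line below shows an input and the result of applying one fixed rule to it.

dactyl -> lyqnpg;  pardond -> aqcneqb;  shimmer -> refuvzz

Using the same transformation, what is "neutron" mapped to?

baarhge

The pattern: move the last 2 characters to the front (rotate right by 2), then shift every letter 13 places forward in the alphabet (wrapping around) — i.e. ROT13.
Working it through for "neutron": intermediate "onneutr", final "baarhge".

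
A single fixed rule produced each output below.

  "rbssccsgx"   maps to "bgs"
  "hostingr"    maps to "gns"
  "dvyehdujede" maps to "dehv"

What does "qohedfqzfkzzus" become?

In each case the input is transformed by: sort the characters into alphabetical order, then keep one character in every 3, starting at position 1 (positions 1st, 4th, 7th, ...).
Applying both steps to "qohedfqzfkzzus": "deffhkoqqsuzzz", then "dfosz".

dfosz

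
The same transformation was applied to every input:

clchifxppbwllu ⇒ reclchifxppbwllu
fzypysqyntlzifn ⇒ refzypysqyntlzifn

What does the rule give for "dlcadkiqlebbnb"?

redlcadkiqlebbnb

Each output is the input with this applied: prepend "re".
Applying that to "dlcadkiqlebbnb" gives "redlcadkiqlebbnb".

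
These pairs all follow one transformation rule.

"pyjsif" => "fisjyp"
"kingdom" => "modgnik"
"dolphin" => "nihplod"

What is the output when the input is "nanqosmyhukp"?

pkuhymsoqnan

Rule — reverse the string.
Applying that to "nanqosmyhukp" gives "pkuhymsoqnan".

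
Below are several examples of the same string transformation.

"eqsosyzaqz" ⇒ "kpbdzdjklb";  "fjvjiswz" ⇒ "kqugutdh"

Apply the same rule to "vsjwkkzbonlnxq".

bgduhvvkmzywyi

Rule — move the last character to the front, then shift every letter 11 places forward in the alphabet (wrapping around).
Starting from "vsjwkkzbonlnxq": after the first operation, "qvsjwkkzbonlnx"; after the second, "bgduhvvkmzywyi".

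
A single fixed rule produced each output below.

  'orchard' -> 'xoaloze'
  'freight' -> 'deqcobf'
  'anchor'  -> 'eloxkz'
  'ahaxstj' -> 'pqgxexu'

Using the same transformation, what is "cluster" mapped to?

qbozirp

What's happening: shift every letter 3 places backward in the alphabet (wrapping around), then move the last 3 characters to the front (rotate right by 3).
Doing the same to "cluster": "qbozirp".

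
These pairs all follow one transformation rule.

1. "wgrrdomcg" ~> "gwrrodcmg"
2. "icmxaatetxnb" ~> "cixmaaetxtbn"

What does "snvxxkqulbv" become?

nsxvkxuqblv

The transformation: swap each adjacent pair of characters (1↔2, 3↔4, ...).
Applying that to "snvxxkqulbv" gives "nsxvkxuqblv".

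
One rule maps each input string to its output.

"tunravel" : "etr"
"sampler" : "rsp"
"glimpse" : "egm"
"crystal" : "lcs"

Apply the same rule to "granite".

What's happening: keep one character in every 3, starting at position 1 (positions 1st, 4th, 7th, ...), then move the last character to the front.
"granite" → "gne" → "egn".

egn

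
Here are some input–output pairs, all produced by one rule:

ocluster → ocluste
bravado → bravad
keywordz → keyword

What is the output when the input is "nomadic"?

nomadi

Looking at the pairs, the operation is to delete the last character.
So "nomadic" becomes "nomadi".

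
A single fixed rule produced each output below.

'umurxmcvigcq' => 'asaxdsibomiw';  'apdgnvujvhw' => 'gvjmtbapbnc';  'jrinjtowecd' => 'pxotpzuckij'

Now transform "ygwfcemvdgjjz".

Rule — shift every letter 6 places forward in the alphabet (wrapping around).
For "ygwfcemvdgjjz" the result is "emcliksbjmppf".

emcliksbjmppf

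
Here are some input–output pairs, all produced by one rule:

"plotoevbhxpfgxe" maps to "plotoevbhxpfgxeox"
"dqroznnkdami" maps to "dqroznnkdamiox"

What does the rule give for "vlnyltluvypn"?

vlnyltluvypnox

The pattern: append "ox".
Doing the same to "vlnyltluvypn": "vlnyltluvypnox".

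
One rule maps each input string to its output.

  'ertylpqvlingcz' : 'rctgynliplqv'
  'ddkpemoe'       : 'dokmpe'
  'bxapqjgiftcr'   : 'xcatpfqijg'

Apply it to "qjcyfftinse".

The transformation: take characters alternately from the front and the back (1st, last, 2nd, 2nd-last, ...), then delete the first 2 characters.
For "qjcyfftinse" the result is "jscnyiftf".
(Check on "ertylpqvlingcz": → "ezrctgynliplqv" → "rctgynliplqv" ✓)

jscnyiftf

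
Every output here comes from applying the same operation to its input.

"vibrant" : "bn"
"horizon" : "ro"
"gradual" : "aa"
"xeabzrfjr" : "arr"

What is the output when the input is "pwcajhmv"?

ch

The rule is to keep one character in every 3, starting at position 3 (positions 3rd, 6th, 9th, ...).
For "pwcajhmv" the result is "ch".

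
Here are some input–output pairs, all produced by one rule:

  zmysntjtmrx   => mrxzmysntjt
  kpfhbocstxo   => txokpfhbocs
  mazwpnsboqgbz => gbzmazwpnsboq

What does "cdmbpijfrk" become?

Each output is the input with this applied: move the last 3 characters to the front (rotate right by 3).
So "cdmbpijfrk" becomes "frkcdmbpij".

frkcdmbpij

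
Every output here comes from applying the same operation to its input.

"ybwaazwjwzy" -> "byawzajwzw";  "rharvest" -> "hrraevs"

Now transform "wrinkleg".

rwnilke

In each case the input is transformed by: delete the last character, then swap each adjacent pair of characters (1↔2, 3↔4, ...).
"wrinkleg" → "wrinkle" → "rwnilke".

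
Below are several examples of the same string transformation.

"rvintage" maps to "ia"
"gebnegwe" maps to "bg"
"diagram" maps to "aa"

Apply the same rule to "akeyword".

In each case the input is transformed by: keep one character in every 3, starting at position 3 (positions 3rd, 6th, 9th, ...).
Doing the same to "akeyword": "eo".

eo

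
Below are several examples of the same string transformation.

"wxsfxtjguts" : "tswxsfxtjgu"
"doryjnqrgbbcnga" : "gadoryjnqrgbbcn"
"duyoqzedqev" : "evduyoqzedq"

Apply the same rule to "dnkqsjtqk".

qkdnkqsjt

Each output is the input with this applied: move the last 2 characters to the front (rotate right by 2).
On "dnkqsjtqk" that produces "qkdnkqsjt".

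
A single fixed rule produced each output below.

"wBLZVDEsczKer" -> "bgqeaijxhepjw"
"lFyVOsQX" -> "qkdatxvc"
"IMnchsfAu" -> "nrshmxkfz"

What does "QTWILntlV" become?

vybnqsyqa

The pattern: shift every letter 5 places forward in the alphabet (wrapping around), then convert every letter to lowercase.
Applying both steps to "QTWILntlV": "VYBNQsyqA", then "vybnqsyqa".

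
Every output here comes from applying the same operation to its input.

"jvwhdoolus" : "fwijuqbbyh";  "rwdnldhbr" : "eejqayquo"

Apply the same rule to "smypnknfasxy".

lfzlcaxasnfk

The rule is to shift every letter 13 places forward in the alphabet (wrapping around) — i.e. ROT13, then move the last character to the front.
"smypnknfasxy" → "fzlcaxasnfkl" → "lfzlcaxasnfk".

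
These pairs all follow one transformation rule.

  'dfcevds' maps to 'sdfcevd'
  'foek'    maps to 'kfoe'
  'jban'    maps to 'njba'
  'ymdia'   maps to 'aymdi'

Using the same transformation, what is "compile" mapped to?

ecompil

What's happening: move the last character to the front.
On "compile" that produces "ecompil".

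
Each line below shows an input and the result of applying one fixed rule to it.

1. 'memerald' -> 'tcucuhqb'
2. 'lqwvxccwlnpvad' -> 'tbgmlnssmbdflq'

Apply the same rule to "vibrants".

ilyrhqdj

The pattern: move the last character to the front, then shift every letter 10 places backward in the alphabet (wrapping around).
On "vibrants": the first step gives "svibrant", and the second then gives "ilyrhqdj".
(Check on "memerald": → "dmemeral" → "tcucuhqb" ✓)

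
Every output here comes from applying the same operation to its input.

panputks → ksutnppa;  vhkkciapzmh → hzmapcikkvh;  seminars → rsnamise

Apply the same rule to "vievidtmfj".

fjtmidevvi

Rule — swap each adjacent pair of characters (1↔2, 3↔4, ...), then reverse the string.
Working it through for "vievidtmfj": intermediate "ivvedimtjf", final "fjtmidevvi".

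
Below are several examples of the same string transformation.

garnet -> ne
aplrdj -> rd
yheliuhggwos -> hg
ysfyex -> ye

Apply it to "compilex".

il

Rule — swap the front and back halves of the string, then keep only the first 2 characters.
Applying both steps to "compilex": "ilexcomp", then "il".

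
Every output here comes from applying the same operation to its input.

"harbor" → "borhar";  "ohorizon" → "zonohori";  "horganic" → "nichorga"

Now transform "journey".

neyjour

The rule is to move the last 3 characters to the front (rotate right by 3).
For "journey" the result is "neyjour".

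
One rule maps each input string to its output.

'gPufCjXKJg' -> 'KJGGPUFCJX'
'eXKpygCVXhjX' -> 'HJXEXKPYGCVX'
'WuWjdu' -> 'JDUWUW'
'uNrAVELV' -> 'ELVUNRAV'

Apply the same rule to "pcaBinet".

Looking at the pairs, the operation is to move the last 3 characters to the front (rotate right by 3), then convert every letter to uppercase.
So "pcaBinet" becomes "NETPCABI".

NETPCABI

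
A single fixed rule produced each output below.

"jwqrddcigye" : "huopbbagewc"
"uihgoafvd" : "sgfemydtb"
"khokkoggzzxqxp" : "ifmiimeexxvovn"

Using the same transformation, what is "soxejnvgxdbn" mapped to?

The rule is to shift every letter 2 places backward in the alphabet (wrapping around).
"soxejnvgxdbn" → "qmvchltevbzl".

qmvchltevbzl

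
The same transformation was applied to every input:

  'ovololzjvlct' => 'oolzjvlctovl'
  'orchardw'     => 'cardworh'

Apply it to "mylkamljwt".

The rule is to move the first 3 characters to the end (rotate left by 3), then swap the first and last characters.
Starting from "mylkamljwt": after the first operation, "kamljwtmyl"; after the second, "lamljwtmyk".

lamljwtmyk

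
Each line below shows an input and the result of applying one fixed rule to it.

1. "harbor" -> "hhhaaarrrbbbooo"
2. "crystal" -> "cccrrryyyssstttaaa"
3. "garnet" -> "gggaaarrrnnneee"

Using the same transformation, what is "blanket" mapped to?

bbblllaaannnkkkeee

What's happening: repeat every character 3 times, then delete the last 3 characters.
For "blanket", step one produces "bbblllaaannnkkkeeettt"; step two turns that into "bbblllaaannnkkkeee".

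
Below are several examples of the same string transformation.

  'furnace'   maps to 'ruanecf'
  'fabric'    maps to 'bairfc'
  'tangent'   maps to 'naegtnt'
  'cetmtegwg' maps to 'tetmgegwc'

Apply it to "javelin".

Each output is the input with this applied: move the first character to the end, then swap each adjacent pair of characters (1↔2, 3↔4, ...).
"javelin" → "avelinj" → "valenij".

valenij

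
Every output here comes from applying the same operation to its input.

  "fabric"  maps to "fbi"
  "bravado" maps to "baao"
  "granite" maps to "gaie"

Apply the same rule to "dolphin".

The rule is to keep every other character starting from the first (positions 1st, 3rd, 5th, ...).
On "dolphin" that produces "dlhn".

dlhn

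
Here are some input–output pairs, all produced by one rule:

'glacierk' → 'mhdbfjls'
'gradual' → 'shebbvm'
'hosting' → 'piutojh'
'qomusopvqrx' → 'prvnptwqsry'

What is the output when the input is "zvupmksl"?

The rule is to swap each adjacent pair of characters (1↔2, 3↔4, ...), then shift every letter 1 place forward in the alphabet (wrapping around).
On "zvupmksl": the first step gives "vzpukmls", and the second then gives "waqvlnmt".

waqvlnmt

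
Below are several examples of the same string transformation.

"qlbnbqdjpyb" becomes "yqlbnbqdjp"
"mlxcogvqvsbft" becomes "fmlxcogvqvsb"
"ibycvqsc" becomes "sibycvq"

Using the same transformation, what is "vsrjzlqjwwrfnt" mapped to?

The rule is to delete the last character, then move the last character to the front.
Starting from "vsrjzlqjwwrfnt": after the first operation, "vsrjzlqjwwrfn"; after the second, "nvsrjzlqjwwrf".

nvsrjzlqjwwrf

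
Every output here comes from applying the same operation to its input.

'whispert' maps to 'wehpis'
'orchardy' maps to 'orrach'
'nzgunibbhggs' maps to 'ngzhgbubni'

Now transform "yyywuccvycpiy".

The rule is to delete the last 2 characters, then take characters alternately from the front and the back (1st, last, 2nd, 2nd-last, ...).
Working it through for "yyywuccvycpiy": intermediate "yyywuccvycp", final "ypycyywvucc".

ypycyywvucc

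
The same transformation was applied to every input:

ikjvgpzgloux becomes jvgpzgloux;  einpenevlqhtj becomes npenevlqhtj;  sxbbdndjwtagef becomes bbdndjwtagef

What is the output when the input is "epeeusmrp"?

eeusmrp

In each case the input is transformed by: delete the first 2 characters.
On "epeeusmrp" that produces "eeusmrp".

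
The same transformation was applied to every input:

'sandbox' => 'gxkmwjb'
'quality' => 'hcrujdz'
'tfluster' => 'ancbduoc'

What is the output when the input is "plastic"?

lrcbjuy

The transformation: reverse the string, then shift every letter 9 places forward in the alphabet (wrapping around).
Applying that to "plastic" gives "lrcbjuy".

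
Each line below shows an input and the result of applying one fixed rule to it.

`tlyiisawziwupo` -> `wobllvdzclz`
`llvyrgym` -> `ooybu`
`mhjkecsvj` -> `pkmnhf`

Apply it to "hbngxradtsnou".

Looking at the pairs, the operation is to delete the last 3 characters, then shift every letter 3 places forward in the alphabet (wrapping around).
Applying both steps to "hbngxradtsnou": "hbngxradts", then "keqjaudgwv".

keqjaudgwv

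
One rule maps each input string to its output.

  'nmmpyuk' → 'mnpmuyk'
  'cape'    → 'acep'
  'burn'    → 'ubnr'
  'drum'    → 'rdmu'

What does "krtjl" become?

Each output is the input with this applied: swap each adjacent pair of characters (1↔2, 3↔4, ...).
On "krtjl" that produces "rkjtl".

rkjtl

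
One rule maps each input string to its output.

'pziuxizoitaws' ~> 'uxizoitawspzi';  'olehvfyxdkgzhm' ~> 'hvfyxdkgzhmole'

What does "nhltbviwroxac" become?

Each output is the input with this applied: move the first 3 characters to the end (rotate left by 3).
So "nhltbviwroxac" becomes "tbviwroxacnhl".

tbviwroxacnhl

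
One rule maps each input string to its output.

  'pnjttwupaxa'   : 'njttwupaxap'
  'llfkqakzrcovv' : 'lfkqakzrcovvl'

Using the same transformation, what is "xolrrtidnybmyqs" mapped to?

olrrtidnybmyqsx

What's happening: move the first character to the end.
"xolrrtidnybmyqs" → "olrrtidnybmyqsx".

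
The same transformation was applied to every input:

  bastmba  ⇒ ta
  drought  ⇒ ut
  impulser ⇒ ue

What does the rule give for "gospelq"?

Each output is the input with this applied: keep one character in every 3, starting at position 1 (positions 1st, 4th, 7th, ...), then delete the first character.
On "gospelq": the first step gives "gpq", and the second then gives "pq".

pq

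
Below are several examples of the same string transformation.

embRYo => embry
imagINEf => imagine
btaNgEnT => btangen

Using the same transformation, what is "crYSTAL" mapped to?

Each output is the input with this applied: delete the last character, then convert every letter to lowercase.
Applying both steps to "crYSTAL": "crYSTA", then "crysta".
(Check on "embRYo": → "embRY" → "embry" ✓)

crysta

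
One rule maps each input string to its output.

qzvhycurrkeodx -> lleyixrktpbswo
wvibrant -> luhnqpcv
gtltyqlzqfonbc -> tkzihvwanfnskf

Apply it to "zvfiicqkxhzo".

kerbtitpzccw

The transformation: swap the front and back halves of the string, then shift every letter 6 places backward in the alphabet (wrapping around).
Applying both steps to "zvfiicqkxhzo": "qkxhzozvfiic", then "kerbtitpzccw".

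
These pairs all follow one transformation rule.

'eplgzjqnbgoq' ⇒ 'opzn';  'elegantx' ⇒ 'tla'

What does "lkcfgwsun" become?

ukg

In each case the input is transformed by: move the last 3 characters to the front (rotate right by 3), then keep one character in every 3, starting at position 2 (positions 2nd, 5th, 8th, ...).
"lkcfgwsun" → "sunlkcfgw" → "ukg".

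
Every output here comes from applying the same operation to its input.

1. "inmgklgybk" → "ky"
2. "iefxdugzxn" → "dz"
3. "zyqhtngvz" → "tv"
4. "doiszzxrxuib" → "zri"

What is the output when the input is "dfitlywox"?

The rule is to delete the first 2 characters, then keep one character in every 3, starting at position 3 (positions 3rd, 6th, 9th, ...).
On "dfitlywox": the first step gives "itlywox", and the second then gives "lo".

lo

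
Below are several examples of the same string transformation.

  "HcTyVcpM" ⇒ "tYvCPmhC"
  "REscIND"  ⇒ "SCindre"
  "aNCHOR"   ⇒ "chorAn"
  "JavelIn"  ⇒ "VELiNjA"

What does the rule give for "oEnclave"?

NCLAVEOe

What's happening: flip the case of every letter, then move the first 2 characters to the end (rotate left by 2).
For "oEnclave", step one produces "OeNCLAVE"; step two turns that into "NCLAVEOe".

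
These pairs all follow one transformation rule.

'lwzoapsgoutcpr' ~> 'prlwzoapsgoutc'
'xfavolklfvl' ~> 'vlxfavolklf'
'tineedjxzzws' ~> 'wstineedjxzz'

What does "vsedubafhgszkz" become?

Rule — move the last 2 characters to the front (rotate right by 2).
Applying that to "vsedubafhgszkz" gives "kzvsedubafhgsz".

kzvsedubafhgsz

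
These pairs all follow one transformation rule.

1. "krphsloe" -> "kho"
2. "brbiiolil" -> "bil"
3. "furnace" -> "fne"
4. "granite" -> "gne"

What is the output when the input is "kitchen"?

kcn

Looking at the pairs, the operation is to keep one character in every 3, starting at position 1 (positions 1st, 4th, 7th, ...).
"kitchen" → "kcn".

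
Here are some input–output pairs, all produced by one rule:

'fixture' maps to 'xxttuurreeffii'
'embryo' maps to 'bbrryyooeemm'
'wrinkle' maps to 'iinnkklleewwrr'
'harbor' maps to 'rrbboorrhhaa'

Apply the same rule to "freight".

Looking at the pairs, the operation is to move the first 2 characters to the end (rotate left by 2), then double every character.
On "freight": the first step gives "eightfr", and the second then gives "eeiigghhttffrr".

eeiigghhttffrr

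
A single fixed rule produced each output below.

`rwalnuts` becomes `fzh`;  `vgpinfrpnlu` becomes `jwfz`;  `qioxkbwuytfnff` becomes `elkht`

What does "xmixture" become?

llf

Looking at the pairs, the operation is to shift every letter 12 places backward in the alphabet (wrapping around), then keep one character in every 3, starting at position 1 (positions 1st, 4th, 7th, ...).
Doing the same to "xmixture": "llf".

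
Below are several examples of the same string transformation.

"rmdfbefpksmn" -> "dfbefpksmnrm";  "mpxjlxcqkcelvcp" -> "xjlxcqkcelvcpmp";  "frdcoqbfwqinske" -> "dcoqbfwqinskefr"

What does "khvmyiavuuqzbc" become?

vmyiavuuqzbckh

Each output is the input with this applied: move the first 2 characters to the end (rotate left by 2).
Doing the same to "khvmyiavuuqzbc": "vmyiavuuqzbckh".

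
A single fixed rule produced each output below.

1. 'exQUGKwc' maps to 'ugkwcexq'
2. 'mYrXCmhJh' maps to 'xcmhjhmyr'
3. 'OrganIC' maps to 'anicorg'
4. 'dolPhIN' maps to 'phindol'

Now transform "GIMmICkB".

Looking at the pairs, the operation is to move the first 3 characters to the end (rotate left by 3), then convert every letter to lowercase.
Applying both steps to "GIMmICkB": "mICkBGIM", then "mickbgim".

mickbgim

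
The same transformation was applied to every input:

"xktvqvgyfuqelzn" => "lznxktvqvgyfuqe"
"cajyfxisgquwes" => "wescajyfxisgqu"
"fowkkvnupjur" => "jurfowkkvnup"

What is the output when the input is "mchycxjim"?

jimmchycx

The rule is to move the last 3 characters to the front (rotate right by 3).
For "mchycxjim" the result is "jimmchycx".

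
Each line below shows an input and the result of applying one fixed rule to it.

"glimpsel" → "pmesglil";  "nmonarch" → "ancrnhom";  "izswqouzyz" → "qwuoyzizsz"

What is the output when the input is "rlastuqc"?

The transformation: move the first 3 characters to the end (rotate left by 3), then swap each adjacent pair of characters (1↔2, 3↔4, ...).
Starting from "rlastuqc": after the first operation, "stuqcrla"; after the second, "tsqurcal".

tsqurcal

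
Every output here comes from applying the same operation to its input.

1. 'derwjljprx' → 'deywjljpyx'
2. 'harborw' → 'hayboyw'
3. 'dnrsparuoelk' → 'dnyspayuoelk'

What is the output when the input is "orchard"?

Looking at the pairs, the operation is to replace every "r" with "y".
So "orchard" becomes "oychayd".

oychayd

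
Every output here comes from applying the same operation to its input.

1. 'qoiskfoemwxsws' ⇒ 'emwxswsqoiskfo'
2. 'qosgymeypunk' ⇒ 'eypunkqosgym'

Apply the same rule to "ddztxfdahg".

The rule is to swap the front and back halves of the string.
Doing the same to "ddztxfdahg": "fdahgddztx".

fdahgddztx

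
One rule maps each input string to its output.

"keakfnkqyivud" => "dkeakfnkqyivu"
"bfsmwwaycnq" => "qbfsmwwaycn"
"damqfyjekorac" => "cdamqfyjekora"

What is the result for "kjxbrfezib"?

bkjxbrfezi

Each output is the input with this applied: move the last character to the front.
So "kjxbrfezib" becomes "bkjxbrfezi".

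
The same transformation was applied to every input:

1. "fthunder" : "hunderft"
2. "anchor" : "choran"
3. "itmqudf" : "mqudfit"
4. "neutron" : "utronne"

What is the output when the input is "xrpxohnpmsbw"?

pxohnpmsbwxr

Rule — move the first 2 characters to the end (rotate left by 2).
So "xrpxohnpmsbw" becomes "pxohnpmsbwxr".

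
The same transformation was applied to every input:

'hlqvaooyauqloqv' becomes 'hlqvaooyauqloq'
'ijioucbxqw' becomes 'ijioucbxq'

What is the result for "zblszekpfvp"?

zblszekpfv

Rule — delete the last character.
So "zblszekpfvp" becomes "zblszekpfv".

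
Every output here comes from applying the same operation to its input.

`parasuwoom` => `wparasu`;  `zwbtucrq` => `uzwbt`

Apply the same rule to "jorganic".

ajorg

The pattern: delete the last 3 characters, then move the last character to the front.
On "jorganic": the first step gives "jorga", and the second then gives "ajorg".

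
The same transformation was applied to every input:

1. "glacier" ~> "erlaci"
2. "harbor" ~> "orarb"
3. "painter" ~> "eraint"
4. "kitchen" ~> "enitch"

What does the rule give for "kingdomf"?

mfingdo

The transformation: delete the first character, then move the last 2 characters to the front (rotate right by 2).
"kingdomf" → "mfingdo".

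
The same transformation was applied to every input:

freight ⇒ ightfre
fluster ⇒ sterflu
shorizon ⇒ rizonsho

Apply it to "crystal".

stalcry

The pattern: move the first 3 characters to the end (rotate left by 3).
Applying that to "crystal" gives "stalcry".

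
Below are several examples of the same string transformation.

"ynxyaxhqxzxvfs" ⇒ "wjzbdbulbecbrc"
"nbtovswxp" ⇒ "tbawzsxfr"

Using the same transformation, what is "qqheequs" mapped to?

wyuiiluu

In each case the input is transformed by: shift every letter 4 places forward in the alphabet (wrapping around), then reverse the string.
For "qqheequs", step one produces "uuliiuyw"; step two turns that into "wyuiiluu".
(Check on "nbtovswxp": → "rfxszwabt" → "tbawzsxfr" ✓)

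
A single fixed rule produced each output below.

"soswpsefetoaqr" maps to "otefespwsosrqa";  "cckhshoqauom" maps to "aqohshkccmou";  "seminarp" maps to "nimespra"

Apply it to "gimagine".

Looking at the pairs, the operation is to reverse the string, then move the first 3 characters to the end (rotate left by 3).
Applying both steps to "gimagine": "enigamig", then "gamigeni".

gamigeni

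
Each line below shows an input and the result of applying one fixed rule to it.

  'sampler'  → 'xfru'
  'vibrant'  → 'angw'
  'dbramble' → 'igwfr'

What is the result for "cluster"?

hqzx

The transformation: delete the last 3 characters, then shift every letter 5 places forward in the alphabet (wrapping around).
Applying both steps to "cluster": "clus", then "hqzx".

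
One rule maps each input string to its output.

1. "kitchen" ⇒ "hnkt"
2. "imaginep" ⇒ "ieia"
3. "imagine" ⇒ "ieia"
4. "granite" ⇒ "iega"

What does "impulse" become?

leip

The pattern: keep every other character starting from the first (positions 1st, 3rd, 5th, ...), then move the last 2 characters to the front (rotate right by 2).
"impulse" → "iple" → "leip".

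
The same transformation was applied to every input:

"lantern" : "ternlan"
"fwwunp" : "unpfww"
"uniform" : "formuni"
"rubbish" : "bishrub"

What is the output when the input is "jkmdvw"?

What's happening: move the first 3 characters to the end (rotate left by 3).
"jkmdvw" → "dvwjkm".

dvwjkm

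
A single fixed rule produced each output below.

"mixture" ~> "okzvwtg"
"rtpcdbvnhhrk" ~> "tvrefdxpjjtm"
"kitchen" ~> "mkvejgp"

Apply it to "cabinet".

The rule is to shift every letter 2 places forward in the alphabet (wrapping around).
"cabinet" → "ecdkpgv".

ecdkpgv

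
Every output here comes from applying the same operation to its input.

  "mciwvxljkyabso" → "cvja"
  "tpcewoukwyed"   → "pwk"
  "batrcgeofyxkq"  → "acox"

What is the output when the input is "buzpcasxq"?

uc

The pattern: delete the last 2 characters, then keep one character in every 3, starting at position 2 (positions 2nd, 5th, 8th, ...).
"buzpcasxq" → "buzpcas" → "uc".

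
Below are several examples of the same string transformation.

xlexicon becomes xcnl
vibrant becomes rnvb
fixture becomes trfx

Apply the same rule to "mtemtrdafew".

mraeme

The pattern: move the first 3 characters to the end (rotate left by 3), then keep every other character starting from the first (positions 1st, 3rd, 5th, ...).
Applying both steps to "mtemtrdafew": "mtrdafewmte", then "mraeme".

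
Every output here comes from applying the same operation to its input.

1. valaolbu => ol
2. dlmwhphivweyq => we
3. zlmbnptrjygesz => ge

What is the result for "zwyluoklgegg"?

ge

The rule is to delete the last 2 characters, then keep only the last 2 characters.
Working it through for "zwyluoklgegg": intermediate "zwyluoklge", final "ge".
(Check on "valaolbu": → "valaol" → "ol" ✓)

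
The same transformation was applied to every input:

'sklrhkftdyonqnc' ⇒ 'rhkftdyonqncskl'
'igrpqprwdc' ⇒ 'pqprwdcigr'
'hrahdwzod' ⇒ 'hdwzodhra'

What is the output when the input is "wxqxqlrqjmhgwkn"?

xqlrqjmhgwknwxq

The pattern: move the first 3 characters to the end (rotate left by 3).
Applying that to "wxqxqlrqjmhgwkn" gives "xqlrqjmhgwknwxq".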